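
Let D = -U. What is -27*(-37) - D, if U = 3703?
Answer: 4702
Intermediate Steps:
D = -3703 (D = -1*3703 = -3703)
-27*(-37) - D = -27*(-37) - 1*(-3703) = 999 + 3703 = 4702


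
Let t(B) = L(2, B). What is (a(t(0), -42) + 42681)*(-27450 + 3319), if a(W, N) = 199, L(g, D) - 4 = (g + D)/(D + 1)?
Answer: -1034737280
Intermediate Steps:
L(g, D) = 4 + (D + g)/(1 + D) (L(g, D) = 4 + (g + D)/(D + 1) = 4 + (D + g)/(1 + D))
t(B) = (6 + 5*B)/(1 + B) (t(B) = (4 + 2 + 5*B)/(1 + B) = (6 + 5*B)/(1 + B))
(a(t(0), -42) + 42681)*(-27450 + 3319) = (199 + 42681)*(-27450 + 3319) = 42880*(-24131) = -1034737280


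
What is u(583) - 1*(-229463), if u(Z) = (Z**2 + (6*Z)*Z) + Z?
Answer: 2609269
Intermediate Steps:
u(Z) = Z + 7*Z**2 (u(Z) = (Z**2 + 6*Z**2) + Z = 7*Z**2 + Z = Z + 7*Z**2)
u(583) - 1*(-229463) = 583*(1 + 7*583) - 1*(-229463) = 583*(1 + 4081) + 229463 = 583*4082 + 229463 = 2379806 + 229463 = 2609269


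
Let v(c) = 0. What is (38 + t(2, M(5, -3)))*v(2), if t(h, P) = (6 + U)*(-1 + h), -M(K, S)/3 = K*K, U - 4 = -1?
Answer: 0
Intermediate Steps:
U = 3 (U = 4 - 1 = 3)
M(K, S) = -3*K² (M(K, S) = -3*K*K = -3*K²)
t(h, P) = -9 + 9*h (t(h, P) = (6 + 3)*(-1 + h) = 9*(-1 + h) = -9 + 9*h)
(38 + t(2, M(5, -3)))*v(2) = (38 + (-9 + 9*2))*0 = (38 + (-9 + 18))*0 = (38 + 9)*0 = 47*0 = 0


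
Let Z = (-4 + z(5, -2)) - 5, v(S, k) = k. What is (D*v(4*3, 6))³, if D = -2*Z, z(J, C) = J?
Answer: 110592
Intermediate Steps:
Z = -4 (Z = (-4 + 5) - 5 = 1 - 5 = -4)
D = 8 (D = -2*(-4) = 8)
(D*v(4*3, 6))³ = (8*6)³ = 48³ = 110592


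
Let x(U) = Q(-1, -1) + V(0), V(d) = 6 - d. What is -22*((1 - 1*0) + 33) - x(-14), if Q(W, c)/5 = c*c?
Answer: -759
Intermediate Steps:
Q(W, c) = 5*c² (Q(W, c) = 5*(c*c) = 5*c²)
x(U) = 11 (x(U) = 5*(-1)² + (6 - 1*0) = 5*1 + (6 + 0) = 5 + 6 = 11)
-22*((1 - 1*0) + 33) - x(-14) = -22*((1 - 1*0) + 33) - 1*11 = -22*((1 + 0) + 33) - 11 = -22*(1 + 33) - 11 = -22*34 - 11 = -748 - 11 = -759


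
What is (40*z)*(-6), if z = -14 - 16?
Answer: 7200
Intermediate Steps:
z = -30
(40*z)*(-6) = (40*(-30))*(-6) = -1200*(-6) = 7200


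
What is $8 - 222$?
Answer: $-214$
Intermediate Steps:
$8 - 222 = -214$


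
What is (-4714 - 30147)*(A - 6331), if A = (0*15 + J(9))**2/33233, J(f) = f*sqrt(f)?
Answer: 7334663552234/33233 ≈ 2.2070e+8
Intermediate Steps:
J(f) = f**(3/2)
A = 729/33233 (A = (0*15 + 9**(3/2))**2/33233 = (0 + 27)**2*(1/33233) = 27**2*(1/33233) = 729*(1/33233) = 729/33233 ≈ 0.021936)
(-4714 - 30147)*(A - 6331) = (-4714 - 30147)*(729/33233 - 6331) = -34861*(-210397394/33233) = 7334663552234/33233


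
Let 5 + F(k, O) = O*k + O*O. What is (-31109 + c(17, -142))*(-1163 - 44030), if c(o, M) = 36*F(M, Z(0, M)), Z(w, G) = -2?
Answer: 945482753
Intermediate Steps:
F(k, O) = -5 + O**2 + O*k (F(k, O) = -5 + (O*k + O*O) = -5 + (O*k + O**2) = -5 + (O**2 + O*k) = -5 + O**2 + O*k)
c(o, M) = -36 - 72*M (c(o, M) = 36*(-5 + (-2)**2 - 2*M) = 36*(-5 + 4 - 2*M) = 36*(-1 - 2*M) = -36 - 72*M)
(-31109 + c(17, -142))*(-1163 - 44030) = (-31109 + (-36 - 72*(-142)))*(-1163 - 44030) = (-31109 + (-36 + 10224))*(-45193) = (-31109 + 10188)*(-45193) = -20921*(-45193) = 945482753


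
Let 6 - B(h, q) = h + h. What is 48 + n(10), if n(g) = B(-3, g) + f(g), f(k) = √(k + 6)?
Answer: 64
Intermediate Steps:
B(h, q) = 6 - 2*h (B(h, q) = 6 - (h + h) = 6 - 2*h)
f(k) = √(6 + k)
n(g) = 12 + √(6 + g) (n(g) = (6 - 2*(-3)) + √(6 + g) = (6 + 6) + √(6 + g) = 12 + √(6 + g))
48 + n(10) = 48 + (12 + √(6 + 10)) = 48 + (12 + √16) = 48 + (12 + 4) = 48 + 16 = 64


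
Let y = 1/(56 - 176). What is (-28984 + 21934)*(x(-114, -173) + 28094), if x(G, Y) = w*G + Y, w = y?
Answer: -393699495/2 ≈ -1.9685e+8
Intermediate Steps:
y = -1/120 (y = 1/(-120) = -1/120 ≈ -0.0083333)
w = -1/120 ≈ -0.0083333
x(G, Y) = Y - G/120 (x(G, Y) = -G/120 + Y = Y - G/120)
(-28984 + 21934)*(x(-114, -173) + 28094) = (-28984 + 21934)*((-173 - 1/120*(-114)) + 28094) = -7050*((-173 + 19/20) + 28094) = -7050*(-3441/20 + 28094) = -7050*558439/20 = -393699495/2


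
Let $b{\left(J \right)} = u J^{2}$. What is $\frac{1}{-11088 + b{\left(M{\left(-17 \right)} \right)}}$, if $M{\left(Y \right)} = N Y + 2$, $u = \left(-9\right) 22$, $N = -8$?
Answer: $- \frac{1}{3781800} \approx -2.6442 \cdot 10^{-7}$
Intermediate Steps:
$u = -198$
$M{\left(Y \right)} = 2 - 8 Y$ ($M{\left(Y \right)} = - 8 Y + 2 = 2 - 8 Y$)
$b{\left(J \right)} = - 198 J^{2}$
$\frac{1}{-11088 + b{\left(M{\left(-17 \right)} \right)}} = \frac{1}{-11088 - 198 \left(2 - -136\right)^{2}} = \frac{1}{-11088 - 198 \left(2 + 136\right)^{2}} = \frac{1}{-11088 - 198 \cdot 138^{2}} = \frac{1}{-11088 - 3770712} = \frac{1}{-3781800} = - \frac{1}{3781800}$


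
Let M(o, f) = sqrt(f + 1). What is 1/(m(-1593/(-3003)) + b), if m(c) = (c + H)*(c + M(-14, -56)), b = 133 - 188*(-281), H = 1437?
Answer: 53938782934004969/3011896243861425263281 - 1443289222342968*I*sqrt(55)/3011896243861425263281 ≈ 1.7909e-5 - 3.5538e-6*I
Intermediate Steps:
M(o, f) = sqrt(1 + f)
b = 52961 (b = 133 + 52828 = 52961)
m(c) = (1437 + c)*(c + I*sqrt(55)) (m(c) = (c + 1437)*(c + sqrt(1 - 56)) = (1437 + c)*(c + sqrt(-55)) = (1437 + c)*(c + I*sqrt(55)))
1/(m(-1593/(-3003)) + b) = 1/(((-1593/(-3003))**2 + 1437*(-1593/(-3003)) + 1437*I*sqrt(55) + I*(-1593/(-3003))*sqrt(55)) + 52961) = 1/(((-1593*(-1/3003))**2 + 1437*(-1593*(-1/3003)) + 1437*I*sqrt(55) + I*(-1593*(-1/3003))*sqrt(55)) + 52961) = 1/(((531/1001)**2 + 1437*(531/1001) + 1437*I*sqrt(55) + I*(531/1001)*sqrt(55)) + 52961) = 1/((281961/1002001 + 763047/1001 + 1437*I*sqrt(55) + 531*I*sqrt(55)/1001) + 52961) = 1/((764092008/1002001 + 1438968*I*sqrt(55)/1001) + 52961) = 1/(53831066969/1002001 + 1438968*I*sqrt(55)/1001)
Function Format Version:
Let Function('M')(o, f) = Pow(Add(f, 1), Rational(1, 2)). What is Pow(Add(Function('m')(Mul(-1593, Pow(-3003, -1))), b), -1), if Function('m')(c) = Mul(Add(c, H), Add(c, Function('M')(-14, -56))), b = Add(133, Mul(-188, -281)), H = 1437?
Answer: Add(Rational(53938782934004969, 3011896243861425263281), Mul(Rational(-1443289222342968, 3011896243861425263281), I, Pow(55, Rational(1, 2)))) ≈ Add(1.7909e-5, Mul(-3.5538e-6, I))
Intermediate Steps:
Function('M')(o, f) = Pow(Add(1, f), Rational(1, 2))
b = 52961 (b = Add(133, 52828) = 52961)
Function('m')(c) = Mul(Add(1437, c), Add(c, Mul(I, Pow(55, Rational(1, 2))))) (Function('m')(c) = Mul(Add(c, 1437), Add(c, Pow(Add(1, -56), Rational(1, 2)))) = Mul(Add(1437, c), Add(c, Pow(-55, Rational(1, 2)))) = Mul(Add(1437, c), Add(c, Mul(I, Pow(55, Rational(1, 2))))))
Pow(Add(Function('m')(Mul(-1593, Pow(-3003, -1))), b), -1) = Pow(Add(Add(Pow(Mul(-1593, Pow(-3003, -1)), 2), Mul(1437, Mul(-1593, Pow(-3003, -1))), Mul(1437, I, Pow(55, Rational(1, 2))), Mul(I, Mul(-1593, Pow(-3003, -1)), Pow(55, Rational(1, 2)))), 52961), -1) = Pow(Add(Add(Pow(Mul(-1593, Rational(-1, 3003)), 2), Mul(1437, Mul(-1593, Rational(-1, 3003))), Mul(1437, I, Pow(55, Rational(1, 2))), Mul(I, Mul(-1593, Rational(-1, 3003)), Pow(55, Rational(1, 2)))), 52961), -1) = Pow(Add(Add(Pow(Rational(531, 1001), 2), Mul(1437, Rational(531, 1001)), Mul(1437, I, Pow(55, Rational(1, 2))), Mul(I, Rational(531, 1001), Pow(55, Rational(1, 2)))), 52961), -1) = Pow(Add(Add(Rational(281961, 1002001), Rational(763047, 1001), Mul(1437, I, Pow(55, Rational(1, 2))), Mul(Rational(531, 1001), I, Pow(55, Rational(1, 2)))), 52961), -1) = Pow(Add(Add(Rational(764092008, 1002001), Mul(Rational(1438968, 1001), I, Pow(55, Rational(1, 2)))), 52961), -1) = Pow(Add(Rational(53831066969, 1002001), Mul(Rational(1438968, 1001), I, Pow(55, Rational(1, 2)))), -1)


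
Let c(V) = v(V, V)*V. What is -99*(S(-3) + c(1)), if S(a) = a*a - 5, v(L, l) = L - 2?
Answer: -297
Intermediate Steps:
v(L, l) = -2 + L
S(a) = -5 + a² (S(a) = a² - 5 = -5 + a²)
c(V) = V*(-2 + V) (c(V) = (-2 + V)*V = V*(-2 + V))
-99*(S(-3) + c(1)) = -99*((-5 + (-3)²) + 1*(-2 + 1)) = -99*((-5 + 9) + 1*(-1)) = -99*(4 - 1) = -99*3 = -297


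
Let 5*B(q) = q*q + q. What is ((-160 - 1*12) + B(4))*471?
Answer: -79128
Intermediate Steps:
B(q) = q/5 + q**2/5 (B(q) = (q*q + q)/5 = (q**2 + q)/5 = (q + q**2)/5 = q/5 + q**2/5)
((-160 - 1*12) + B(4))*471 = ((-160 - 1*12) + (1/5)*4*(1 + 4))*471 = ((-160 - 12) + (1/5)*4*5)*471 = (-172 + 4)*471 = -168*471 = -79128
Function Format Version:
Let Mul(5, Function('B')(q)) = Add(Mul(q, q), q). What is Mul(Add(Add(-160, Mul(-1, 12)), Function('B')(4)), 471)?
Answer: -79128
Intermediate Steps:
Function('B')(q) = Add(Mul(Rational(1, 5), q), Mul(Rational(1, 5), Pow(q, 2))) (Function('B')(q) = Mul(Rational(1, 5), Add(Mul(q, q), q)) = Mul(Rational(1, 5), Add(Pow(q, 2), q)) = Mul(Rational(1, 5), Add(q, Pow(q, 2))) = Add(Mul(Rational(1, 5), q), Mul(Rational(1, 5), Pow(q, 2))))
Mul(Add(Add(-160, Mul(-1, 12)), Function('B')(4)), 471) = Mul(Add(Add(-160, Mul(-1, 12)), Mul(Rational(1, 5), 4, Add(1, 4))), 471) = Mul(Add(Add(-160, -12), Mul(Rational(1, 5), 4, 5)), 471) = Mul(Add(-172, 4), 471) = Mul(-168, 471) = -79128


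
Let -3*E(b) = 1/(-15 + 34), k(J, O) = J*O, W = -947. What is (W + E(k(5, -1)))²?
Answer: 2913840400/3249 ≈ 8.9684e+5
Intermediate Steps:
E(b) = -1/57 (E(b) = -1/(3*(-15 + 34)) = -⅓/19 = -⅓*1/19 = -1/57)
(W + E(k(5, -1)))² = (-947 - 1/57)² = (-53980/57)² = 2913840400/3249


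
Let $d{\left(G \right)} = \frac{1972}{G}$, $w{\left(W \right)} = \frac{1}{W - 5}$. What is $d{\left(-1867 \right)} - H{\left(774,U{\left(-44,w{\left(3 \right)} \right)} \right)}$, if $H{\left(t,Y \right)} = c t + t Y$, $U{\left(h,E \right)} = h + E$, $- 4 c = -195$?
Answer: $- \frac{12286937}{3734} \approx -3290.6$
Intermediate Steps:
$c = \frac{195}{4}$ ($c = \left(- \frac{1}{4}\right) \left(-195\right) = \frac{195}{4} \approx 48.75$)
$w{\left(W \right)} = \frac{1}{-5 + W}$
$U{\left(h,E \right)} = E + h$
$H{\left(t,Y \right)} = \frac{195 t}{4} + Y t$ ($H{\left(t,Y \right)} = \frac{195 t}{4} + t Y = \frac{195 t}{4} + Y t$)
$d{\left(-1867 \right)} - H{\left(774,U{\left(-44,w{\left(3 \right)} \right)} \right)} = \frac{1972}{-1867} - \frac{1}{4} \cdot 774 \left(195 + 4 \left(\frac{1}{-5 + 3} - 44\right)\right) = 1972 \left(- \frac{1}{1867}\right) - \frac{1}{4} \cdot 774 \left(195 + 4 \left(\frac{1}{-2} - 44\right)\right) = - \frac{1972}{1867} - \frac{1}{4} \cdot 774 \left(195 + 4 \left(- \frac{1}{2} - 44\right)\right) = - \frac{1972}{1867} - \frac{1}{4} \cdot 774 \left(195 + 4 \left(- \frac{89}{2}\right)\right) = - \frac{1972}{1867} - \frac{1}{4} \cdot 774 \left(195 - 178\right) = - \frac{1972}{1867} - \frac{1}{4} \cdot 774 \cdot 17 = - \frac{1972}{1867} - \frac{6579}{2} = - \frac{12286937}{3734}$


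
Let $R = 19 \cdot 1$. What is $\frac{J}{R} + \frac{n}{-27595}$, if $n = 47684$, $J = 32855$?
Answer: $\frac{905727729}{524305} \approx 1727.5$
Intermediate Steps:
$R = 19$
$\frac{J}{R} + \frac{n}{-27595} = \frac{32855}{19} + \frac{47684}{-27595} = 32855 \cdot \frac{1}{19} + 47684 \left(- \frac{1}{27595}\right) = \frac{32855}{19} - \frac{47684}{27595} = \frac{905727729}{524305}$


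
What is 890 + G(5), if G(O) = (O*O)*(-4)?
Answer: 790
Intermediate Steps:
G(O) = -4*O² (G(O) = O²*(-4) = -4*O²)
890 + G(5) = 890 - 4*5² = 890 - 4*25 = 890 - 100 = 790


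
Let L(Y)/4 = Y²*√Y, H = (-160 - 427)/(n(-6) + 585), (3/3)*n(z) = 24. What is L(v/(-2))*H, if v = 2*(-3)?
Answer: -7044*√3/203 ≈ -60.101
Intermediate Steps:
n(z) = 24
v = -6
H = -587/609 (H = (-160 - 427)/(24 + 585) = -587/609 ≈ -0.96387)
L(Y) = 4*Y^(5/2) (L(Y) = 4*(Y²*√Y) = 4*Y^(5/2))
L(v/(-2))*H = (4*(-6/(-2))^(5/2))*(-587/609) = (4*(-6*(-½))^(5/2))*(-587/609) = (4*3^(5/2))*(-587/609) = (4*(9*√3))*(-587/609) = (36*√3)*(-587/609) = -7044*√3/203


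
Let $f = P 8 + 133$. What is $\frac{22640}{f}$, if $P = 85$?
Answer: $\frac{22640}{813} \approx 27.847$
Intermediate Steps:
$f = 813$ ($f = 85 \cdot 8 + 133 = 680 + 133 = 813$)
$\frac{22640}{f} = \frac{22640}{813}$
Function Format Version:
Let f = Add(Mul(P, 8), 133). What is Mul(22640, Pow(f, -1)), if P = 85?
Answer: Rational(22640, 813) ≈ 27.847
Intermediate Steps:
f = 813 (f = Add(Mul(85, 8), 133) = Add(680, 133) = 813)
Mul(22640, Pow(f, -1)) = Mul(22640, Pow(813, -1)) = Mul(22640, Rational(1, 813)) = Rational(22640, 813)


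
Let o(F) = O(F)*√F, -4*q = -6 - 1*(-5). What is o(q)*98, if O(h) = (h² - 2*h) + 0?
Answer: -343/16 ≈ -21.438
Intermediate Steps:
O(h) = h² - 2*h
q = ¼ (q = -(-6 - 1*(-5))/4 = -(-6 + 5)/4 = -¼*(-1) = ¼ ≈ 0.25000)
o(F) = F^(3/2)*(-2 + F) (o(F) = (F*(-2 + F))*√F = F^(3/2)*(-2 + F))
o(q)*98 = ((¼)^(3/2)*(-2 + ¼))*98 = ((⅛)*(-7/4))*98 = -7/32*98 = -343/16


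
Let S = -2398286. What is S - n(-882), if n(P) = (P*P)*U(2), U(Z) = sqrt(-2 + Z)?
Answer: -2398286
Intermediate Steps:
n(P) = 0 (n(P) = (P*P)*sqrt(-2 + 2) = P**2*sqrt(0) = P**2*0 = 0)
S - n(-882) = -2398286 - 1*0 = -2398286 + 0 = -2398286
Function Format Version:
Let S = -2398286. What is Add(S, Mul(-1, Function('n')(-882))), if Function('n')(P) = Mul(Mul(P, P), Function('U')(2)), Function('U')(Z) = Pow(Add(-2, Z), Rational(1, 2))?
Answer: -2398286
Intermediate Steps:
Function('n')(P) = 0 (Function('n')(P) = Mul(Mul(P, P), Pow(Add(-2, 2), Rational(1, 2))) = Mul(Pow(P, 2), Pow(0, Rational(1, 2))) = Mul(Pow(P, 2), 0) = 0)
Add(S, Mul(-1, Function('n')(-882))) = Add(-2398286, Mul(-1, 0)) = Add(-2398286, 0) = -2398286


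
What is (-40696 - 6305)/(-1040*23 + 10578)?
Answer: 47001/13342 ≈ 3.5228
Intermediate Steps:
(-40696 - 6305)/(-1040*23 + 10578) = -47001/(-23920 + 10578) = -47001/(-13342) = -47001*(-1/13342) = 47001/13342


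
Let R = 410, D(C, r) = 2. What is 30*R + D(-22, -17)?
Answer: 12302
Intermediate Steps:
30*R + D(-22, -17) = 30*410 + 2 = 12300 + 2 = 12302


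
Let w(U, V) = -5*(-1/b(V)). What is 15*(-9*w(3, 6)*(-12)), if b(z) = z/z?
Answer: 8100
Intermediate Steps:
b(z) = 1
w(U, V) = 5 (w(U, V) = -5/((-1*1)) = -5/(-1) = -5*(-1) = 5)
15*(-9*w(3, 6)*(-12)) = 15*(-9*5*(-12)) = 15*(-45*(-12)) = 15*540 = 8100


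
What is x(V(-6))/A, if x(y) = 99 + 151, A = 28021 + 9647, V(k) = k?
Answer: 125/18834 ≈ 0.0066369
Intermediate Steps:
A = 37668
x(y) = 250
x(V(-6))/A = 250/37668 = 250*(1/37668) = 125/18834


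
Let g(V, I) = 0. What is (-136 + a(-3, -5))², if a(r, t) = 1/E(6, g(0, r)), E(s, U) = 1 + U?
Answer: 18225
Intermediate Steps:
a(r, t) = 1 (a(r, t) = 1/(1 + 0) = 1/1 = 1)
(-136 + a(-3, -5))² = (-136 + 1)² = (-135)² = 18225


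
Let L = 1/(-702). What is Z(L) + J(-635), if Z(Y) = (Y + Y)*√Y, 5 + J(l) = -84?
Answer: -89 - I*√78/82134 ≈ -89.0 - 0.00010753*I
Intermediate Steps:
J(l) = -89 (J(l) = -5 - 84 = -89)
L = -1/702 ≈ -0.0014245
Z(Y) = 2*Y^(3/2) (Z(Y) = (2*Y)*√Y = 2*Y^(3/2))
Z(L) + J(-635) = 2*(-1/702)^(3/2) - 89 = 2*(-I*√78/164268) - 89 = -I*√78/82134 - 89 = -89 - I*√78/82134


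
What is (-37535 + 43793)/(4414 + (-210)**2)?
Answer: 3129/24257 ≈ 0.12899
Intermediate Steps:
(-37535 + 43793)/(4414 + (-210)**2) = 6258/(4414 + 44100) = 6258/48514 = 6258*(1/48514) = 3129/24257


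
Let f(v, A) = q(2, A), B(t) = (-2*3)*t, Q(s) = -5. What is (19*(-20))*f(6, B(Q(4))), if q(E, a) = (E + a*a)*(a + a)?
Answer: -20565600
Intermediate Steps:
B(t) = -6*t
q(E, a) = 2*a*(E + a²) (q(E, a) = (E + a²)*(2*a) = 2*a*(E + a²))
f(v, A) = 2*A*(2 + A²)
(19*(-20))*f(6, B(Q(4))) = (19*(-20))*(2*(-6*(-5))*(2 + (-6*(-5))²)) = -760*30*(2 + 30²) = -760*30*(2 + 900) = -760*30*902 = -380*54120 = -20565600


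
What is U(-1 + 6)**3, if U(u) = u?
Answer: 125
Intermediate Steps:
U(-1 + 6)**3 = (-1 + 6)**3 = 5**3 = 125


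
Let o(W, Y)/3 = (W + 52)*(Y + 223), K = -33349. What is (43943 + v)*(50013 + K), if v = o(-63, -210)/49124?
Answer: 8992958825498/12281 ≈ 7.3227e+8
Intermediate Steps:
o(W, Y) = 3*(52 + W)*(223 + Y) (o(W, Y) = 3*((W + 52)*(Y + 223)) = 3*((52 + W)*(223 + Y)) = 3*(52 + W)*(223 + Y))
v = -429/49124 (v = (34788 + 156*(-210) + 669*(-63) + 3*(-63)*(-210))/49124 = (34788 - 32760 - 42147 + 39690)*(1/49124) = -429*1/49124 = -429/49124 ≈ -0.0087330)
(43943 + v)*(50013 + K) = (43943 - 429/49124)*(50013 - 33349) = (2158655503/49124)*16664 = 8992958825498/12281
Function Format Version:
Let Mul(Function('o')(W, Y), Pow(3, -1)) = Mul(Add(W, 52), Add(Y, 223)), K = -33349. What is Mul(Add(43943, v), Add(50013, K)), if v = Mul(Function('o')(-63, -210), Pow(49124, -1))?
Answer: Rational(8992958825498, 12281) ≈ 7.3227e+8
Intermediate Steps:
Function('o')(W, Y) = Mul(3, Add(52, W), Add(223, Y)) (Function('o')(W, Y) = Mul(3, Mul(Add(W, 52), Add(Y, 223))) = Mul(3, Mul(Add(52, W), Add(223, Y))) = Mul(3, Add(52, W), Add(223, Y)))
v = Rational(-429, 49124) (v = Mul(Add(34788, Mul(156, -210), Mul(669, -63), Mul(3, -63, -210)), Pow(49124, -1)) = Mul(Add(34788, -32760, -42147, 39690), Rational(1, 49124)) = Mul(-429, Rational(1, 49124)) = Rational(-429, 49124) ≈ -0.0087330)
Mul(Add(43943, v), Add(50013, K)) = Mul(Add(43943, Rational(-429, 49124)), Add(50013, -33349)) = Mul(Rational(2158655503, 49124), 16664) = Rational(8992958825498, 12281)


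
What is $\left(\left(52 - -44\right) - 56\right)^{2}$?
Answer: $1600$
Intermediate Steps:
$\left(\left(52 - -44\right) - 56\right)^{2} = \left(\left(52 + 44\right) - 56\right)^{2} = \left(96 - 56\right)^{2} = 40^{2} = 1600$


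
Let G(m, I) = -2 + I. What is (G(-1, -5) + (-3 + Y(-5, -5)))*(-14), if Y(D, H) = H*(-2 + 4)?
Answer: 280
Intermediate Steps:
Y(D, H) = 2*H (Y(D, H) = H*2 = 2*H)
(G(-1, -5) + (-3 + Y(-5, -5)))*(-14) = ((-2 - 5) + (-3 + 2*(-5)))*(-14) = (-7 + (-3 - 10))*(-14) = (-7 - 13)*(-14) = -20*(-14) = 280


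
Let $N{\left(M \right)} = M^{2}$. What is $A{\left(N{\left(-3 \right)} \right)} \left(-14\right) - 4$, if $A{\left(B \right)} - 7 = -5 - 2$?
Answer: $-4$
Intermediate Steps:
$A{\left(B \right)} = 0$ ($A{\left(B \right)} = 7 - 7 = 0$)
$A{\left(N{\left(-3 \right)} \right)} \left(-14\right) - 4 = 0 \left(-14\right) - 4 = 0 - 4 = -4$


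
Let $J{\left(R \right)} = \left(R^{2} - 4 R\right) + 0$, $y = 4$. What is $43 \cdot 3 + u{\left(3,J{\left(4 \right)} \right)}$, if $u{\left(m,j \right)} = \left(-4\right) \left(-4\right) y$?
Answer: $193$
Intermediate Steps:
$J{\left(R \right)} = R^{2} - 4 R$
$u{\left(m,j \right)} = 64$ ($u{\left(m,j \right)} = \left(-4\right) \left(-4\right) 4 = 16 \cdot 4 = 64$)
$43 \cdot 3 + u{\left(3,J{\left(4 \right)} \right)} = 43 \cdot 3 + 64 = 129 + 64 = 193$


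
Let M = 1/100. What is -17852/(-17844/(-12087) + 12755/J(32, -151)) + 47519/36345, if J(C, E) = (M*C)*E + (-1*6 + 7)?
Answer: 3153242994968009/46438402333395 ≈ 67.902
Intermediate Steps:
M = 1/100 ≈ 0.010000
J(C, E) = 1 + C*E/100 (J(C, E) = (C/100)*E + (-1*6 + 7) = C*E/100 + (-6 + 7) = C*E/100 + 1 = 1 + C*E/100)
-17852/(-17844/(-12087) + 12755/J(32, -151)) + 47519/36345 = -17852/(-17844/(-12087) + 12755/(1 + (1/100)*32*(-151))) + 47519/36345 = -17852/(-17844*(-1/12087) + 12755/(1 - 1208/25)) + 47519*(1/36345) = -17852/(5948/4029 + 12755/(-1183/25)) + 47519/36345 = -17852/(5948/4029 + 12755*(-25/1183)) + 47519/36345 = -17852/(5948/4029 - 318875/1183) + 47519/36345 = -17852/(-1277710891/4766307) + 47519/36345 = -17852*(-4766307/1277710891) + 47519/36345 = 85088112564/1277710891 + 47519/36345 = 3153242994968009/46438402333395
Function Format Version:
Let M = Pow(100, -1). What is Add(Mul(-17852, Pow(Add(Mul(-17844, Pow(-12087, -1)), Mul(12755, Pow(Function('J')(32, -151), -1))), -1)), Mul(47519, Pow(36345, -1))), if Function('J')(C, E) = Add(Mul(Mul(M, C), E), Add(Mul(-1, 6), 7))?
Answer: Rational(3153242994968009, 46438402333395) ≈ 67.902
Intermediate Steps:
M = Rational(1, 100) ≈ 0.010000
Function('J')(C, E) = Add(1, Mul(Rational(1, 100), C, E)) (Function('J')(C, E) = Add(Mul(Mul(Rational(1, 100), C), E), Add(Mul(-1, 6), 7)) = Add(Mul(Rational(1, 100), C, E), Add(-6, 7)) = Add(Mul(Rational(1, 100), C, E), 1) = Add(1, Mul(Rational(1, 100), C, E)))
Add(Mul(-17852, Pow(Add(Mul(-17844, Pow(-12087, -1)), Mul(12755, Pow(Function('J')(32, -151), -1))), -1)), Mul(47519, Pow(36345, -1))) = Add(Mul(-17852, Pow(Add(Mul(-17844, Pow(-12087, -1)), Mul(12755, Pow(Add(1, Mul(Rational(1, 100), 32, -151)), -1))), -1)), Mul(47519, Pow(36345, -1))) = Add(Mul(-17852, Pow(Add(Mul(-17844, Rational(-1, 12087)), Mul(12755, Pow(Add(1, Rational(-1208, 25)), -1))), -1)), Mul(47519, Rational(1, 36345))) = Add(Mul(-17852, Pow(Add(Rational(5948, 4029), Mul(12755, Pow(Rational(-1183, 25), -1))), -1)), Rational(47519, 36345)) = Add(Mul(-17852, Pow(Add(Rational(5948, 4029), Mul(12755, Rational(-25, 1183))), -1)), Rational(47519, 36345)) = Add(Mul(-17852, Pow(Add(Rational(5948, 4029), Rational(-318875, 1183)), -1)), Rational(47519, 36345)) = Add(Mul(-17852, Pow(Rational(-1277710891, 4766307), -1)), Rational(47519, 36345)) = Add(Mul(-17852, Rational(-4766307, 1277710891)), Rational(47519, 36345)) = Add(Rational(85088112564, 1277710891), Rational(47519, 36345)) = Rational(3153242994968009, 46438402333395)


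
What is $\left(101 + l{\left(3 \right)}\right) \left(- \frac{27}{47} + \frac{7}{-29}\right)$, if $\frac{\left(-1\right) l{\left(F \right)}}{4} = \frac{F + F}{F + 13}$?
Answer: $- \frac{110644}{1363} \approx -81.177$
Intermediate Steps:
$l{\left(F \right)} = - \frac{8 F}{13 + F}$ ($l{\left(F \right)} = - 4 \frac{F + F}{F + 13} = - 4 \frac{2 F}{13 + F} = - \frac{8 F}{13 + F}$)
$\left(101 + l{\left(3 \right)}\right) \left(- \frac{27}{47} + \frac{7}{-29}\right) = \left(101 - \frac{24}{13 + 3}\right) \left(- \frac{27}{47} + \frac{7}{-29}\right) = \left(101 - \frac{24}{16}\right) \left(\left(-27\right) \frac{1}{47} + 7 \left(- \frac{1}{29}\right)\right) = \left(101 - 24 \cdot \frac{1}{16}\right) \left(- \frac{27}{47} - \frac{7}{29}\right) = \left(101 - \frac{3}{2}\right) \left(- \frac{1112}{1363}\right) = \frac{199}{2} \left(- \frac{1112}{1363}\right) = - \frac{110644}{1363}$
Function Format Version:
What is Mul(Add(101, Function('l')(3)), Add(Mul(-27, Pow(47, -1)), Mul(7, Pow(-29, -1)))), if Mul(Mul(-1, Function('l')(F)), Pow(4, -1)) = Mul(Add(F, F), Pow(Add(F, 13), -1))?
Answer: Rational(-110644, 1363) ≈ -81.177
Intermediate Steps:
Function('l')(F) = Mul(-8, F, Pow(Add(13, F), -1)) (Function('l')(F) = Mul(-4, Mul(Add(F, F), Pow(Add(F, 13), -1))) = Mul(-4, Mul(Mul(2, F), Pow(Add(13, F), -1))) = Mul(-4, Mul(2, F, Pow(Add(13, F), -1))) = Mul(-8, F, Pow(Add(13, F), -1)))
Mul(Add(101, Function('l')(3)), Add(Mul(-27, Pow(47, -1)), Mul(7, Pow(-29, -1)))) = Mul(Add(101, Mul(-8, 3, Pow(Add(13, 3), -1))), Add(Mul(-27, Pow(47, -1)), Mul(7, Pow(-29, -1)))) = Mul(Add(101, Mul(-8, 3, Pow(16, -1))), Add(Mul(-27, Rational(1, 47)), Mul(7, Rational(-1, 29)))) = Mul(Add(101, Mul(-8, 3, Rational(1, 16))), Add(Rational(-27, 47), Rational(-7, 29))) = Mul(Add(101, Rational(-3, 2)), Rational(-1112, 1363)) = Mul(Rational(199, 2), Rational(-1112, 1363)) = Rational(-110644, 1363)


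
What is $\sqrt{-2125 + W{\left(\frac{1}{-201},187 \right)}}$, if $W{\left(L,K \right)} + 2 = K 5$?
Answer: $2 i \sqrt{298} \approx 34.525 i$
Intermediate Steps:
$W{\left(L,K \right)} = -2 + 5 K$ ($W{\left(L,K \right)} = -2 + K 5 = -2 + 5 K$)
$\sqrt{-2125 + W{\left(\frac{1}{-201},187 \right)}} = \sqrt{-2125 + \left(-2 + 5 \cdot 187\right)} = \sqrt{-2125 + \left(-2 + 935\right)} = \sqrt{-2125 + 933} = \sqrt{-1192} = 2 i \sqrt{298}$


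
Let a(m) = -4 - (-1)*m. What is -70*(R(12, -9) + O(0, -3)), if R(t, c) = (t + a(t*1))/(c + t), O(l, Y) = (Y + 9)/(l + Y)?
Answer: -980/3 ≈ -326.67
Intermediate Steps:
O(l, Y) = (9 + Y)/(Y + l)
a(m) = -4 + m
R(t, c) = (-4 + 2*t)/(c + t) (R(t, c) = (t + (-4 + t*1))/(c + t) = (t + (-4 + t))/(c + t) = (-4 + 2*t)/(c + t))
-70*(R(12, -9) + O(0, -3)) = -70*(2*(-2 + 12)/(-9 + 12) + (9 - 3)/(-3 + 0)) = -70*(2*10/3 + 6/(-3)) = -70*(2*(⅓)*10 - ⅓*6) = -70*(20/3 - 2) = -70*14/3 = -980/3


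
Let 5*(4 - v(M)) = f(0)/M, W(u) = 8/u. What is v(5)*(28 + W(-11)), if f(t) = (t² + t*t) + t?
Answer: 1200/11 ≈ 109.09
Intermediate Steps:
f(t) = t + 2*t² (f(t) = (t² + t²) + t = 2*t² + t = t + 2*t²)
v(M) = 4 (v(M) = 4 - 0*(1 + 2*0)/(5*M) = 4 - 0*(1 + 0)/(5*M) = 4 - 0*1/(5*M) = 4 - 0/M = 4 - ⅕*0 = 4 + 0 = 4)
v(5)*(28 + W(-11)) = 4*(28 + 8/(-11)) = 4*(28 + 8*(-1/11)) = 4*(28 - 8/11) = 4*(300/11) = 1200/11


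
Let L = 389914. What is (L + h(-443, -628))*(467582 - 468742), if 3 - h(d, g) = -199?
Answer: -452534560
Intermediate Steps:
h(d, g) = 202 (h(d, g) = 3 - 1*(-199) = 3 + 199 = 202)
(L + h(-443, -628))*(467582 - 468742) = (389914 + 202)*(467582 - 468742) = 390116*(-1160) = -452534560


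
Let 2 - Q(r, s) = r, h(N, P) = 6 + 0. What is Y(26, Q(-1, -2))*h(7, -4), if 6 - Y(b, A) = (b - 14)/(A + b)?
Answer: 972/29 ≈ 33.517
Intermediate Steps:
h(N, P) = 6
Q(r, s) = 2 - r
Y(b, A) = 6 - (-14 + b)/(A + b) (Y(b, A) = 6 - (b - 14)/(A + b) = 6 - (-14 + b)/(A + b))
Y(26, Q(-1, -2))*h(7, -4) = ((14 + 5*26 + 6*(2 - 1*(-1)))/((2 - 1*(-1)) + 26))*6 = ((14 + 130 + 6*(2 + 1))/((2 + 1) + 26))*6 = ((14 + 130 + 6*3)/(3 + 26))*6 = ((14 + 130 + 18)/29)*6 = ((1/29)*162)*6 = (162/29)*6 = 972/29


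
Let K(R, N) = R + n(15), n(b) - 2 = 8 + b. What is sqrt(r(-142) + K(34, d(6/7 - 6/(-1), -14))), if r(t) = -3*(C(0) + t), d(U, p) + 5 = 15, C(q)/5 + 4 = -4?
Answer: 11*sqrt(5) ≈ 24.597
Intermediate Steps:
C(q) = -40 (C(q) = -20 + 5*(-4) = -20 - 20 = -40)
d(U, p) = 10 (d(U, p) = -5 + 15 = 10)
n(b) = 10 + b (n(b) = 2 + (8 + b) = 10 + b)
r(t) = 120 - 3*t (r(t) = -3*(-40 + t) = 120 - 3*t)
K(R, N) = 25 + R (K(R, N) = R + (10 + 15) = R + 25 = 25 + R)
sqrt(r(-142) + K(34, d(6/7 - 6/(-1), -14))) = sqrt((120 - 3*(-142)) + (25 + 34)) = sqrt((120 + 426) + 59) = sqrt(546 + 59) = sqrt(605) = 11*sqrt(5)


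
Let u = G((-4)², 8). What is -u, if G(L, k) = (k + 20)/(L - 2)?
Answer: -2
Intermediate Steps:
G(L, k) = (20 + k)/(-2 + L)
u = 2 (u = (20 + 8)/(-2 + (-4)²) = 28/(-2 + 16) = 28/14 = (1/14)*28 = 2)
-u = -1*2 = -2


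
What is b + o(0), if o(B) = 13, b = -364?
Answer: -351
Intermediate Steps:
b + o(0) = -364 + 13 = -351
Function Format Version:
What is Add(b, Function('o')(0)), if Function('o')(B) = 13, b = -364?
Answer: -351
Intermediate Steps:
Add(b, Function('o')(0)) = Add(-364, 13) = -351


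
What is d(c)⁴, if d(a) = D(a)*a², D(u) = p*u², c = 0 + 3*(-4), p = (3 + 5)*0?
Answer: 0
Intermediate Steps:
p = 0 (p = 8*0 = 0)
c = -12 (c = 0 - 12 = -12)
D(u) = 0 (D(u) = 0*u² = 0)
d(a) = 0 (d(a) = 0*a² = 0)
d(c)⁴ = 0⁴ = 0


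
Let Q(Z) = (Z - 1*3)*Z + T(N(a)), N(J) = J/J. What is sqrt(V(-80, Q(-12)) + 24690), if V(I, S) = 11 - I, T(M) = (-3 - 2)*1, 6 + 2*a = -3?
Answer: sqrt(24781) ≈ 157.42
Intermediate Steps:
a = -9/2 (a = -3 + (1/2)*(-3) = -3 - 3/2 = -9/2 ≈ -4.5000)
N(J) = 1
T(M) = -5 (T(M) = -5*1 = -5)
Q(Z) = -5 + Z*(-3 + Z) (Q(Z) = (Z - 1*3)*Z - 5 = (Z - 3)*Z - 5 = (-3 + Z)*Z - 5 = Z*(-3 + Z) - 5 = -5 + Z*(-3 + Z))
sqrt(V(-80, Q(-12)) + 24690) = sqrt((11 - 1*(-80)) + 24690) = sqrt((11 + 80) + 24690) = sqrt(91 + 24690) = sqrt(24781)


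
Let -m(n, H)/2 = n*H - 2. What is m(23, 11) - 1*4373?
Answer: -4875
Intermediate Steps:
m(n, H) = 4 - 2*H*n (m(n, H) = -2*(n*H - 2) = -2*(H*n - 2) = -2*(-2 + H*n) = 4 - 2*H*n)
m(23, 11) - 1*4373 = (4 - 2*11*23) - 1*4373 = (4 - 506) - 4373 = -502 - 4373 = -4875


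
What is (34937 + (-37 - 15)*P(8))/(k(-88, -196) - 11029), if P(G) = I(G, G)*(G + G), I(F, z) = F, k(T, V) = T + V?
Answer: -9427/3771 ≈ -2.4999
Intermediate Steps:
P(G) = 2*G² (P(G) = G*(G + G) = G*(2*G) = 2*G²)
(34937 + (-37 - 15)*P(8))/(k(-88, -196) - 11029) = (34937 + (-37 - 15)*(2*8²))/((-88 - 196) - 11029) = (34937 - 104*64)/(-284 - 11029) = (34937 - 52*128)/(-11313) = (34937 - 6656)*(-1/11313) = 28281*(-1/11313) = -9427/3771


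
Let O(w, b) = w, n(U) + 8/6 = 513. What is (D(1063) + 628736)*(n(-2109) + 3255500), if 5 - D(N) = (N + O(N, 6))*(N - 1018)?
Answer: 5207056185485/3 ≈ 1.7357e+12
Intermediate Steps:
n(U) = 1535/3 (n(U) = -4/3 + 513 = 1535/3)
D(N) = 5 - 2*N*(-1018 + N) (D(N) = 5 - (N + N)*(N - 1018) = 5 - 2*N*(-1018 + N))
(D(1063) + 628736)*(n(-2109) + 3255500) = ((5 - 2*1063² + 2036*1063) + 628736)*(1535/3 + 3255500) = ((5 - 2*1129969 + 2164268) + 628736)*(9768035/3) = ((5 - 2259938 + 2164268) + 628736)*(9768035/3) = (-95665 + 628736)*(9768035/3) = 533071*(9768035/3) = 5207056185485/3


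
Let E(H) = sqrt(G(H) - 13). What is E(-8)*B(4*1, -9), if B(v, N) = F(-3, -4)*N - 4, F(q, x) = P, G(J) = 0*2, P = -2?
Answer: 14*I*sqrt(13) ≈ 50.478*I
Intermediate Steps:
G(J) = 0
F(q, x) = -2
E(H) = I*sqrt(13) (E(H) = sqrt(0 - 13) = sqrt(-13) = I*sqrt(13))
B(v, N) = -4 - 2*N (B(v, N) = -2*N - 4 = -4 - 2*N)
E(-8)*B(4*1, -9) = (I*sqrt(13))*(-4 - 2*(-9)) = (I*sqrt(13))*(-4 + 18) = (I*sqrt(13))*14 = 14*I*sqrt(13)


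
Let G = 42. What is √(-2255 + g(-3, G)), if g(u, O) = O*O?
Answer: I*√491 ≈ 22.159*I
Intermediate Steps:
g(u, O) = O²
√(-2255 + g(-3, G)) = √(-2255 + 42²) = √(-2255 + 1764) = √(-491) = I*√491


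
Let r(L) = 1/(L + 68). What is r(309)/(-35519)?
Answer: -1/13390663 ≈ -7.4679e-8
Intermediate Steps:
r(L) = 1/(68 + L)
r(309)/(-35519) = 1/((68 + 309)*(-35519)) = -1/35519/377 = (1/377)*(-1/35519) = -1/13390663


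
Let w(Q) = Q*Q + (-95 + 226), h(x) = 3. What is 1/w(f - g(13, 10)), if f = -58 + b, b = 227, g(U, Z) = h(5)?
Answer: 1/27687 ≈ 3.6118e-5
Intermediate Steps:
g(U, Z) = 3
f = 169 (f = -58 + 227 = 169)
w(Q) = 131 + Q² (w(Q) = Q² + 131 = 131 + Q²)
1/w(f - g(13, 10)) = 1/(131 + (169 - 1*3)²) = 1/(131 + (169 - 3)²) = 1/(131 + 166²) = 1/(131 + 27556) = 1/27687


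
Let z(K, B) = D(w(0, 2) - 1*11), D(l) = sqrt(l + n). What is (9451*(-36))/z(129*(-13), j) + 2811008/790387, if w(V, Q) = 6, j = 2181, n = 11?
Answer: 2811008/790387 - 56706*sqrt(6) ≈ -1.3890e+5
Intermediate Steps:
D(l) = sqrt(11 + l) (D(l) = sqrt(l + 11) = sqrt(11 + l))
z(K, B) = sqrt(6) (z(K, B) = sqrt(11 + (6 - 1*11)) = sqrt(11 + (6 - 11)) = sqrt(11 - 5) = sqrt(6))
(9451*(-36))/z(129*(-13), j) + 2811008/790387 = (9451*(-36))/(sqrt(6)) + 2811008/790387 = -56706*sqrt(6) + 2811008*(1/790387) = -56706*sqrt(6) + 2811008/790387 = 2811008/790387 - 56706*sqrt(6)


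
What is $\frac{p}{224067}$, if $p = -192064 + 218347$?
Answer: $\frac{8761}{74689} \approx 0.1173$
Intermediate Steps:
$p = 26283$
$\frac{p}{224067} = \frac{26283}{224067} = 26283 \cdot \frac{1}{224067} = \frac{8761}{74689}$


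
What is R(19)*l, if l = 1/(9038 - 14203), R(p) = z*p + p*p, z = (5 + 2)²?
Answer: -1292/5165 ≈ -0.25014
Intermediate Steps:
z = 49 (z = 7² = 49)
R(p) = p² + 49*p (R(p) = 49*p + p*p = 49*p + p² = p² + 49*p)
l = -1/5165 (l = 1/(-5165) = -1/5165 ≈ -0.00019361)
R(19)*l = (19*(49 + 19))*(-1/5165) = (19*68)*(-1/5165) = 1292*(-1/5165) = -1292/5165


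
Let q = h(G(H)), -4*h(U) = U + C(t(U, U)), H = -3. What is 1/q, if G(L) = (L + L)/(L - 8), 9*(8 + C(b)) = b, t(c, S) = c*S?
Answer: 242/449 ≈ 0.53898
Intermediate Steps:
t(c, S) = S*c
C(b) = -8 + b/9
G(L) = 2*L/(-8 + L) (G(L) = (2*L)/(-8 + L) = 2*L/(-8 + L))
h(U) = 2 - U/4 - U**2/36 (h(U) = -(U + (-8 + (U*U)/9))/4 = -(U + (-8 + U**2/9))/4 = -(-8 + U + U**2/9)/4 = 2 - U/4 - U**2/36)
q = 449/242 (q = 2 - (-3)/(2*(-8 - 3)) - 36/(-8 - 3)**2/36 = 2 - (-3)/(2*(-11)) - (2*(-3)/(-11))**2/36 = 2 - (-3)*(-1)/(2*11) - (2*(-3)*(-1/11))**2/36 = 2 - 1/4*6/11 - (6/11)**2/36 = 2 - 3/22 - 1/36*36/121 = 2 - 3/22 - 1/121 = 449/242 ≈ 1.8554)
1/q = 1/(449/242) = 242/449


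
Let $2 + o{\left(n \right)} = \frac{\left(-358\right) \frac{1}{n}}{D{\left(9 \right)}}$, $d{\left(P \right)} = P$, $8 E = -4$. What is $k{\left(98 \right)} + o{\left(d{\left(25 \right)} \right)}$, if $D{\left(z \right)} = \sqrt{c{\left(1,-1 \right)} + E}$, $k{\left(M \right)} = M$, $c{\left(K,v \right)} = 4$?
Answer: $96 - \frac{358 \sqrt{14}}{175} \approx 88.346$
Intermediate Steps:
$E = - \frac{1}{2}$ ($E = \frac{1}{8} \left(-4\right) = - \frac{1}{2} \approx -0.5$)
$D{\left(z \right)} = \frac{\sqrt{14}}{2}$ ($D{\left(z \right)} = \sqrt{4 - \frac{1}{2}} = \sqrt{\frac{7}{2}} = \frac{\sqrt{14}}{2}$)
$o{\left(n \right)} = -2 - \frac{358 \sqrt{14}}{7 n}$ ($o{\left(n \right)} = -2 + \frac{\left(-358\right) \frac{1}{n}}{\frac{1}{2} \sqrt{14}} = -2 + - \frac{358}{n} \frac{\sqrt{14}}{7} = -2 - \frac{358 \sqrt{14}}{7 n}$)
$k{\left(98 \right)} + o{\left(d{\left(25 \right)} \right)} = 98 - \left(2 + \frac{358 \sqrt{14}}{7 \cdot 25}\right) = 98 - \left(2 + \frac{358}{7} \sqrt{14} \cdot \frac{1}{25}\right) = 98 - \left(2 + \frac{358 \sqrt{14}}{175}\right) = 96 - \frac{358 \sqrt{14}}{175}$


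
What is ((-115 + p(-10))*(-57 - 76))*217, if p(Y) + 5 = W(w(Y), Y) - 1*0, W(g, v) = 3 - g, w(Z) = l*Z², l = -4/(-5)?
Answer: 5685617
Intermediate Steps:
l = ⅘ (l = -4*(-⅕) = ⅘ ≈ 0.80000)
w(Z) = 4*Z²/5
p(Y) = -2 - 4*Y²/5 (p(Y) = -5 + ((3 - 4*Y²/5) - 1*0) = -5 + ((3 - 4*Y²/5) + 0) = -5 + (3 - 4*Y²/5) = -2 - 4*Y²/5)
((-115 + p(-10))*(-57 - 76))*217 = ((-115 + (-2 - ⅘*(-10)²))*(-57 - 76))*217 = ((-115 + (-2 - ⅘*100))*(-133))*217 = ((-115 + (-2 - 80))*(-133))*217 = ((-115 - 82)*(-133))*217 = -197*(-133)*217 = 26201*217 = 5685617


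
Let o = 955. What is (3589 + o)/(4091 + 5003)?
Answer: 2272/4547 ≈ 0.49967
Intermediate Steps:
(3589 + o)/(4091 + 5003) = (3589 + 955)/(4091 + 5003) = 4544/9094 = 4544*(1/9094) = 2272/4547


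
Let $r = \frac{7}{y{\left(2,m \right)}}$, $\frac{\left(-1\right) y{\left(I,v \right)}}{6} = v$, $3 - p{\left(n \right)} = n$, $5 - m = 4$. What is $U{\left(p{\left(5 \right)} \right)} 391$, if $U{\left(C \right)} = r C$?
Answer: $\frac{2737}{3} \approx 912.33$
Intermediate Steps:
$m = 1$ ($m = 5 - 4 = 1$)
$p{\left(n \right)} = 3 - n$
$y{\left(I,v \right)} = - 6 v$
$r = - \frac{7}{6}$ ($r = \frac{7}{\left(-6\right) 1} = \frac{7}{-6} = 7 \left(- \frac{1}{6}\right) = - \frac{7}{6} \approx -1.1667$)
$U{\left(C \right)} = - \frac{7 C}{6}$
$U{\left(p{\left(5 \right)} \right)} 391 = - \frac{7 \left(3 - 5\right)}{6} \cdot 391 = \left(- \frac{7}{6}\right) \left(-2\right) 391 = \frac{7}{3} \cdot 391 = \frac{2737}{3}$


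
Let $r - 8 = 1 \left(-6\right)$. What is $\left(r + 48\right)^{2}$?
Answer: $2500$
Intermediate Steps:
$r = 2$ ($r = 8 + 1 \left(-6\right) = 8 - 6 = 2$)
$\left(r + 48\right)^{2} = \left(2 + 48\right)^{2} = 50^{2} = 2500$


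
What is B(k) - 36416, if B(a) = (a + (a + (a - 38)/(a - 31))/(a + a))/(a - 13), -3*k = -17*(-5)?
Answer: -136639043339/3752240 ≈ -36415.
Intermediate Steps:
k = -85/3 (k = -(-17)*(-5)/3 = -1/3*85 = -85/3 ≈ -28.333)
B(a) = (a + (a + (-38 + a)/(-31 + a))/(2*a))/(-13 + a) (B(a) = (a + (a + (-38 + a)/(-31 + a))/((2*a)))/(-13 + a) = (a + (a + (-38 + a)/(-31 + a))*(1/(2*a)))/(-13 + a) = (a + (a + (-38 + a)/(-31 + a))/(2*a))/(-13 + a))
B(k) - 36416 = (-19 + (-85/3)**3 - 15*(-85/3) - 61*(-85/3)**2/2)/((-85/3)*(403 + (-85/3)**2 - 44*(-85/3))) - 36416 = -3*(-19 - 614125/27 + 425 - 61/2*7225/9)/(85*(403 + 7225/9 + 3740/3)) - 36416 = -3*(-19 - 614125/27 + 425 - 440725/18)/(85*22072/9) - 36416 = -3/85*9/22072*(-2528501/54) - 36416 = 2528501/3752240 - 36416 = -136639043339/3752240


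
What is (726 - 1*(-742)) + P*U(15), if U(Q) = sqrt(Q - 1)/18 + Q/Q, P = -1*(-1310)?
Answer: 2778 + 655*sqrt(14)/9 ≈ 3050.3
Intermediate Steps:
P = 1310
U(Q) = 1 + sqrt(-1 + Q)/18 (U(Q) = sqrt(-1 + Q)*(1/18) + 1 = sqrt(-1 + Q)/18 + 1 = 1 + sqrt(-1 + Q)/18)
(726 - 1*(-742)) + P*U(15) = (726 - 1*(-742)) + 1310*(1 + sqrt(-1 + 15)/18) = (726 + 742) + 1310*(1 + sqrt(14)/18) = 1468 + (1310 + 655*sqrt(14)/9) = 2778 + 655*sqrt(14)/9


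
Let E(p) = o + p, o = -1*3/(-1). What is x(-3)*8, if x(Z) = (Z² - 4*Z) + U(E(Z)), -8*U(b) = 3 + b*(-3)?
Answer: 165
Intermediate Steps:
o = 3 (o = -3*(-1) = 3)
E(p) = 3 + p
U(b) = -3/8 + 3*b/8 (U(b) = -(3 + b*(-3))/8 = -(3 - 3*b)/8 = -3/8 + 3*b/8)
x(Z) = ¾ + Z² - 29*Z/8 (x(Z) = (Z² - 4*Z) + (-3/8 + 3*(3 + Z)/8) = (Z² - 4*Z) + (-3/8 + (9/8 + 3*Z/8)) = (Z² - 4*Z) + (¾ + 3*Z/8) = ¾ + Z² - 29*Z/8)
x(-3)*8 = (¾ + (-3)² - 29/8*(-3))*8 = (¾ + 9 + 87/8)*8 = (165/8)*8 = 165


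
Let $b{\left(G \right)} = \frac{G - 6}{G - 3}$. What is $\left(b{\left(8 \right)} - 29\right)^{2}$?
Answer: $\frac{20449}{25} \approx 817.96$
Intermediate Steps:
$b{\left(G \right)} = \frac{-6 + G}{-3 + G}$
$\left(b{\left(8 \right)} - 29\right)^{2} = \left(\frac{-6 + 8}{-3 + 8} - 29\right)^{2} = \left(\frac{1}{5} \cdot 2 - 29\right)^{2} = \left(\frac{2}{5} - 29\right)^{2} = \left(- \frac{143}{5}\right)^{2} = \frac{20449}{25}$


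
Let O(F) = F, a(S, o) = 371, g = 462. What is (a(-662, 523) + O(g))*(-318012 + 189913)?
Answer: -106706467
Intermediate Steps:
(a(-662, 523) + O(g))*(-318012 + 189913) = (371 + 462)*(-318012 + 189913) = 833*(-128099) = -106706467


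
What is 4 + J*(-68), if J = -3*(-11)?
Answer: -2240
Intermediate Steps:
J = 33
4 + J*(-68) = 4 + 33*(-68) = 4 - 2244 = -2240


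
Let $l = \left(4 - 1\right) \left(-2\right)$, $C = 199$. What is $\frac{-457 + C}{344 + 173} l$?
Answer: $\frac{1548}{517} \approx 2.9942$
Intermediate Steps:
$l = -6$ ($l = 3 \left(-2\right) = -6$)
$\frac{-457 + C}{344 + 173} l = \frac{-457 + 199}{344 + 173} \left(-6\right) = - \frac{258}{517} \left(-6\right) = \left(-258\right) \frac{1}{517} \left(-6\right) = \left(- \frac{258}{517}\right) \left(-6\right) = \frac{1548}{517}$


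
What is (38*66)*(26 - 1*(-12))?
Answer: 95304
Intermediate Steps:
(38*66)*(26 - 1*(-12)) = 2508*(26 + 12) = 2508*38 = 95304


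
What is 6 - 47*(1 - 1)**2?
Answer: 6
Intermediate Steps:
6 - 47*(1 - 1)**2 = 6 - 47*0**2 = 6 - 47*0 = 6 + 0 = 6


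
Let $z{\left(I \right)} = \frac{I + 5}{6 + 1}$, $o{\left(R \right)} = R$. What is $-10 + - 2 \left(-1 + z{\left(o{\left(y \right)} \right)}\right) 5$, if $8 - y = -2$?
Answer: $- \frac{150}{7} \approx -21.429$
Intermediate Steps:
$y = 10$ ($y = 8 - -2 = 8 + 2 = 10$)
$z{\left(I \right)} = \frac{5}{7} + \frac{I}{7}$ ($z{\left(I \right)} = \frac{5 + I}{7} = \left(5 + I\right) \frac{1}{7} = \frac{5}{7} + \frac{I}{7}$)
$-10 + - 2 \left(-1 + z{\left(o{\left(y \right)} \right)}\right) 5 = -10 + - 2 \left(-1 + \left(\frac{5}{7} + \frac{1}{7} \cdot 10\right)\right) 5 = -10 + - 2 \left(-1 + \left(\frac{5}{7} + \frac{10}{7}\right)\right) 5 = -10 + - 2 \left(-1 + \frac{15}{7}\right) 5 = -10 + \left(-2\right) \frac{8}{7} \cdot 5 = -10 - \frac{80}{7} = - \frac{150}{7}$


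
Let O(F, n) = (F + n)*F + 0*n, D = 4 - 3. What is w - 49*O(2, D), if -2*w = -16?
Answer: -286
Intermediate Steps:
D = 1
O(F, n) = F*(F + n) (O(F, n) = F*(F + n) + 0 = F*(F + n))
w = 8 (w = -½*(-16) = 8)
w - 49*O(2, D) = 8 - 98*(2 + 1) = 8 - 98*3 = 8 - 49*6 = 8 - 294 = -286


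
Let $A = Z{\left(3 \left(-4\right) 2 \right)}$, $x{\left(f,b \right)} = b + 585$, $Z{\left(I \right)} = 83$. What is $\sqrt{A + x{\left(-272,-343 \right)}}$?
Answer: $5 \sqrt{13} \approx 18.028$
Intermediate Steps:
$x{\left(f,b \right)} = 585 + b$
$A = 83$
$\sqrt{A + x{\left(-272,-343 \right)}} = \sqrt{83 + \left(585 - 343\right)} = \sqrt{83 + 242} = \sqrt{325} = 5 \sqrt{13}$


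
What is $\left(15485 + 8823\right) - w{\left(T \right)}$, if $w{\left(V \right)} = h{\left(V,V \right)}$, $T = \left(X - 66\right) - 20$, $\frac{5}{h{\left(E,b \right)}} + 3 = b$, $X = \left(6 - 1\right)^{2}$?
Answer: $\frac{1555717}{64} \approx 24308.0$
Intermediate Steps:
$X = 25$ ($X = 5^{2} = 25$)
$h{\left(E,b \right)} = \frac{5}{-3 + b}$
$T = -61$ ($T = \left(25 - 66\right) - 20 = -41 - 20 = -61$)
$w{\left(V \right)} = \frac{5}{-3 + V}$
$\left(15485 + 8823\right) - w{\left(T \right)} = \left(15485 + 8823\right) - \frac{5}{-3 - 61} = 24308 - \frac{5}{-64} = 24308 - 5 \left(- \frac{1}{64}\right) = 24308 - - \frac{5}{64} = 24308 + \frac{5}{64} = \frac{1555717}{64}$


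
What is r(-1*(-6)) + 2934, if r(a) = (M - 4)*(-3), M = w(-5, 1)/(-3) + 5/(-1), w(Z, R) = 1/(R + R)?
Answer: 5923/2 ≈ 2961.5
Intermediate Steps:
w(Z, R) = 1/(2*R)
M = -31/6 (M = ((½)/1)/(-3) + 5/(-1) = ((½)*1)*(-⅓) + 5*(-1) = (½)*(-⅓) - 5 = -⅙ - 5 = -31/6 ≈ -5.1667)
r(a) = 55/2 (r(a) = (-31/6 - 4)*(-3) = -55/6*(-3) = 55/2)
r(-1*(-6)) + 2934 = 55/2 + 2934 = 5923/2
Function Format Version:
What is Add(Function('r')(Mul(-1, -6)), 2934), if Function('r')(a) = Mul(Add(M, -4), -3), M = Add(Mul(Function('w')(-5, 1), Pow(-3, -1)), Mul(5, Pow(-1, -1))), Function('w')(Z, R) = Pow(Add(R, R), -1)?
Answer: Rational(5923, 2) ≈ 2961.5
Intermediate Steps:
Function('w')(Z, R) = Mul(Rational(1, 2), Pow(R, -1)) (Function('w')(Z, R) = Pow(Mul(2, R), -1) = Mul(Rational(1, 2), Pow(R, -1)))
M = Rational(-31, 6) (M = Add(Mul(Mul(Rational(1, 2), Pow(1, -1)), Pow(-3, -1)), Mul(5, Pow(-1, -1))) = Add(Mul(Mul(Rational(1, 2), 1), Rational(-1, 3)), Mul(5, -1)) = Add(Mul(Rational(1, 2), Rational(-1, 3)), -5) = Add(Rational(-1, 6), -5) = Rational(-31, 6) ≈ -5.1667)
Function('r')(a) = Rational(55, 2) (Function('r')(a) = Mul(Add(Rational(-31, 6), -4), -3) = Mul(Rational(-55, 6), -3) = Rational(55, 2))
Add(Function('r')(Mul(-1, -6)), 2934) = Add(Rational(55, 2), 2934) = Rational(5923, 2)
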